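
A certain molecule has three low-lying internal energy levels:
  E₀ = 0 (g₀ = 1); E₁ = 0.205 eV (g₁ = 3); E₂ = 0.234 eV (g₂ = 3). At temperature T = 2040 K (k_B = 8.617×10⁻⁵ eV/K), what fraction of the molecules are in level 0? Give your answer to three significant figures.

0.367

k_BT = 8.617×10⁻⁵ × 2040 K = 0.17579 eV.
Eᵢ/kT = 0, 1.1662, 1.3311.
Z = Σ gᵢe^(−Eᵢ/kT) = 1·e^(−0) + 3·e^(−1.1662) + 3·e^(−1.3311) = 1.0000 + 0.93465 + 0.79256 = 2.7272.
P₀ = g₀ e^(−E₀/kT) / Z = 1.0000/2.7272 = 0.367.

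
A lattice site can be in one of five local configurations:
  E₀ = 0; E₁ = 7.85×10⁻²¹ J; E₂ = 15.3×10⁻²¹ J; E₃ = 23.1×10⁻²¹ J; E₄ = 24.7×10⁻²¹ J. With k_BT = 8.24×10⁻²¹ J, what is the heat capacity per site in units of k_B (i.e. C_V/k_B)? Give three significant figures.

Eᵢ/kT = 0, 0.95267, 1.8568, 2.8034, 2.9976.
Z = Σ e^(−Eᵢ/kT) = e^(−0) + e^(−0.95267) + e^(−1.8568) + e^(−2.8034) + e^(−2.9976) = 1.0000 + 0.38571 + 0.15617 + 0.060604 + 0.049907 = 1.6524.
⟨E⟩ = 4.8716, ⟨E²⟩ = 74.506.
C_V/k_B = (⟨E²⟩ − ⟨E⟩²)/(kT)² = (74.506 − 23.732)/67.898 = 0.748.

0.748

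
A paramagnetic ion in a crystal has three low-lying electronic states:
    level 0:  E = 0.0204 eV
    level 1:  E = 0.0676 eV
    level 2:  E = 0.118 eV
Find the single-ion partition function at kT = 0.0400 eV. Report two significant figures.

Z = 0.84

Eᵢ/kT = 0.5100, 1.690, 2.950.
Z = Σ e^(−Eᵢ/kT) = e^(−0.5100) + e^(−1.690) + e^(−2.950) = 0.6005 + 0.1845 + 0.05234 = 0.8373.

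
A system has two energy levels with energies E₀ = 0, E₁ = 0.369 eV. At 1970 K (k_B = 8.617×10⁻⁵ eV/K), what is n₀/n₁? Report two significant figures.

8.8

k_BT = 8.617×10⁻⁵ × 1970 K = 0.1698 eV.
n₀/n₁ = exp[−(E₀−E₁)/kT] = exp(−(-0.369 eV)/(0.1698 eV)) = exp(2.173) = 8.8.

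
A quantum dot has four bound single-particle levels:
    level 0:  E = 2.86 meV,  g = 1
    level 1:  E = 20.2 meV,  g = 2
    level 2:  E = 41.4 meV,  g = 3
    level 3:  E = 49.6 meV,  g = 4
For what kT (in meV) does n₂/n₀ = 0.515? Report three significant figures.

n₂/n₀ = (g₂/g₀) exp[−(E₂−E₀)/kT] = 0.515.
⇒ (E₂−E₀)/kT = ln((3/1)/0.515) = ln(5.8252) = 1.7622.
kT = 38.54 meV / 1.7622 = 21.9 meV.

21.9 meV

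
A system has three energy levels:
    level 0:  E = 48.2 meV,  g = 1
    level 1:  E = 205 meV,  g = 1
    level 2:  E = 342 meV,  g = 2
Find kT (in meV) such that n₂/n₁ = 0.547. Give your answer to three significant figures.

106 meV

n₂/n₁ = (g₂/g₁) exp[−(E₂−E₁)/kT] = 0.547.
⇒ (E₂−E₁)/kT = ln((2/1)/0.547) = ln(3.6563) = 1.2965.
kT = 137 meV / 1.2965 = 106 meV.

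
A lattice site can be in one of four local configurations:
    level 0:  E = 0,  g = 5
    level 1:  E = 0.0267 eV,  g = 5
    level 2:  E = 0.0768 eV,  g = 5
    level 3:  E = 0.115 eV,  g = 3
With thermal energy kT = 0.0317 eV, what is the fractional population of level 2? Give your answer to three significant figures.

0.0578

Eᵢ/kT = 0, 0.84227, 2.4227, 3.6278.
Z = Σ gᵢe^(−Eᵢ/kT) = 5·e^(−0) + 5·e^(−0.84227) + 5·e^(−2.4227) + 3·e^(−3.6278) = 5.0000 + 2.1537 + 0.44341 + 0.079724 = 7.6768.
P₂ = g₂ e^(−E₂/kT) / Z = 0.44341/7.6768 = 0.0578.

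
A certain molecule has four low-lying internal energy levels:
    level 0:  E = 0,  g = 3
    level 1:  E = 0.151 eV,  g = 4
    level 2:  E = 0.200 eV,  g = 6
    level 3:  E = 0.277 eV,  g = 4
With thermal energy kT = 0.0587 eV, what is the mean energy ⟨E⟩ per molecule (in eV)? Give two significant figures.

Eᵢ/kT = 0, 2.572, 3.407, 4.719.
Z = Σ gᵢe^(−Eᵢ/kT) = 3·e^(−0) + 4·e^(−2.572) + 6·e^(−3.407) + 4·e^(−4.719) = 3.000 + 0.3055 + 0.1988 + 0.03570 = 3.540.
⟨E⟩ = Σ Eᵢ gᵢe^(−Eᵢ/kT) / Z = (0·3.000 + 0.151·0.3055 + 0.200·0.1988 + 0.277·0.03570) / 3.540 = 0.027 eV.

0.027 eV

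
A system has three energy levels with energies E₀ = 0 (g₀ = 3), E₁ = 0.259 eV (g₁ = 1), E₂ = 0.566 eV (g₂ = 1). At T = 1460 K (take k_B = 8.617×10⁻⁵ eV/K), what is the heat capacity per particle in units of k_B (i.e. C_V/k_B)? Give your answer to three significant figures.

0.234

k_BT = 8.617×10⁻⁵ × 1460 K = 0.12581 eV.
Eᵢ/kT = 0, 2.0587, 4.4988.
Z = Σ gᵢe^(−Eᵢ/kT) = 3·e^(−0) + 1·e^(−2.0587) + 1·e^(−4.4988) = 3.0000 + 0.12762 + 0.011122 = 3.1387.
⟨E⟩ = 0.012537 eV, ⟨E²⟩ = 0.0038627 eV².
C_V/k_B = (⟨E²⟩ − ⟨E⟩²)/(kT)² = (0.0038627 − 0.00015718)/0.015828 = 0.234.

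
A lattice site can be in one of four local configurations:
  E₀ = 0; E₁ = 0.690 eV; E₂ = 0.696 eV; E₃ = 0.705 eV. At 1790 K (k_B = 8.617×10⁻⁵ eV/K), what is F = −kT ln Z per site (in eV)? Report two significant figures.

k_BT = 8.617×10⁻⁵ × 1790 K = 0.1542 eV.
Eᵢ/kT = 0, 4.475, 4.514, 4.572.
Z = Σ e^(−Eᵢ/kT) = e^(−0) + e^(−4.475) + e^(−4.514) + e^(−4.572) = 1.000 + 0.01139 + 0.01095 + 0.01034 = 1.033.
F = −kT ln Z = −0.1542 × ln(1.033) = −0.1542 × 0.03247 = -0.0050 eV.

-0.0050 eV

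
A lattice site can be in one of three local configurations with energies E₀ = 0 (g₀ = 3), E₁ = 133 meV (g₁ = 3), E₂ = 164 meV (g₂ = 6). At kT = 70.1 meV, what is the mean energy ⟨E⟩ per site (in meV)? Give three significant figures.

Eᵢ/kT = 0, 1.8973, 2.3395.
Z = Σ gᵢe^(−Eᵢ/kT) = 3·e^(−0) + 3·e^(−1.8973) + 6·e^(−2.3395) = 3.0000 + 0.44992 + 0.57825 = 4.0282.
⟨E⟩ = Σ Eᵢ gᵢe^(−Eᵢ/kT) / Z = (0·3.0000 + 133·0.44992 + 164·0.57825) / 4.0282 = 38.4 meV.

38.4 meV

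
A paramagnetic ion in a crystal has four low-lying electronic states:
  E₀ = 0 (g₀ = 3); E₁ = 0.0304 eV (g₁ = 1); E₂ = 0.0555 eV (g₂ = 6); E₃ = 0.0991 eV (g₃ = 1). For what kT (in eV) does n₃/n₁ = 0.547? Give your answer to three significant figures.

0.114 eV

n₃/n₁ = (g₃/g₁) exp[−(E₃−E₁)/kT] = 0.547.
⇒ (E₃−E₁)/kT = ln((1/1)/0.547) = ln(1.8282) = 0.60333.
kT = 0.0687 eV / 0.60333 = 0.114 eV.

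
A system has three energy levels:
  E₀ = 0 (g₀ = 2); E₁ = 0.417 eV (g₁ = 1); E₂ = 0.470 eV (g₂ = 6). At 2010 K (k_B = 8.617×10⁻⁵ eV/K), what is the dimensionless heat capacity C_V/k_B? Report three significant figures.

1.12

k_BT = 8.617×10⁻⁵ × 2010 K = 0.17320 eV.
Eᵢ/kT = 0, 2.4076, 2.7136.
Z = Σ gᵢe^(−Eᵢ/kT) = 2·e^(−0) + 1·e^(−2.4076) + 6·e^(−2.7136) = 2.0000 + 0.090031 + 0.39779 = 2.4878.
⟨E⟩ = 0.090242 eV, ⟨E²⟩ = 0.041614 eV².
C_V/k_B = (⟨E²⟩ − ⟨E⟩²)/(kT)² = (0.041614 − 0.0081436)/0.029998 = 1.12.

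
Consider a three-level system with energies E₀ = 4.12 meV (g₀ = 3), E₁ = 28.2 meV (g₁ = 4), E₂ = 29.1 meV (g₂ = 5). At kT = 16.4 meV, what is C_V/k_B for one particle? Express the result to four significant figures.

0.5395

Eᵢ/kT = 0.251220, 1.71951, 1.77439.
Z = Σ gᵢe^(−Eᵢ/kT) = 3·e^(−0.251220) + 4·e^(−1.71951) + 5·e^(−1.77439) = 2.33355 + 0.716616 + 0.847934 = 3.89810.
⟨E⟩ = 13.9806 meV, ⟨E²⟩ = 340.559 meV².
C_V/k_B = (⟨E²⟩ − ⟨E⟩²)/(kT)² = (340.559 − 195.457)/268.960 = 0.5395.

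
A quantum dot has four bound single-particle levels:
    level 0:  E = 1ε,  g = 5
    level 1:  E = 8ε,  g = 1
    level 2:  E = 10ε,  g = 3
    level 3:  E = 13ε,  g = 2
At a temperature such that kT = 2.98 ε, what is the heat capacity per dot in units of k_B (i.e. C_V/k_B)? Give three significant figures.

0.439

Eᵢ/kT = 0.33557, 2.6846, 3.3557, 4.3624.
Z = Σ gᵢe^(−Eᵢ/kT) = 5·e^(−0.33557) + 1·e^(−2.6846) + 3·e^(−3.3557) + 2·e^(−4.3624) = 3.5747 + 0.068248 + 0.10465 + 0.025496 = 3.7731.
⟨E⟩ = 1.4573 ε, ⟨E²⟩ = 6.0206 ε².
C_V/k_B = (⟨E²⟩ − ⟨E⟩²)/(kT)² = (6.0206 − 2.1237)/8.8804 = 0.439.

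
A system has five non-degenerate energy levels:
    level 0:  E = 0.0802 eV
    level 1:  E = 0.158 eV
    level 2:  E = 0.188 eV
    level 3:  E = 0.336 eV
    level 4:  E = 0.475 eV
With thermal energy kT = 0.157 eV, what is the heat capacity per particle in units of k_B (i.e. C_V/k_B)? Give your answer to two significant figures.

Eᵢ/kT = 0.5108, 1.006, 1.197, 2.140, 3.025.
Z = Σ e^(−Eᵢ/kT) = e^(−0.5108) + e^(−1.006) + e^(−1.197) + e^(−2.140) + e^(−3.025) = 0.6000 + 0.3657 + 0.3021 + 0.1177 + 0.04856 = 1.434.
⟨E⟩ = 0.1571 eV, ⟨E²⟩ = 0.03341 eV².
C_V/k_B = (⟨E²⟩ − ⟨E⟩²)/(kT)² = (0.03341 − 0.02468)/0.02465 = 0.35.

0.35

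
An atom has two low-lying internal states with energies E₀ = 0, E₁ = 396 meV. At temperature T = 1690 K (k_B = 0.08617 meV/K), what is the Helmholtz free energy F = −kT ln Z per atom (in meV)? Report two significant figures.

k_BT = 0.08617 × 1690 K = 145.6 meV.
Eᵢ/kT = 0, 2.720.
Z = Σ e^(−Eᵢ/kT) = e^(−0) + e^(−2.720) = 1.000 + 0.06587 = 1.066.
F = −kT ln Z = −145.6 × ln(1.066) = −145.6 × 0.06391 = -9.3 meV.

-9.3 meV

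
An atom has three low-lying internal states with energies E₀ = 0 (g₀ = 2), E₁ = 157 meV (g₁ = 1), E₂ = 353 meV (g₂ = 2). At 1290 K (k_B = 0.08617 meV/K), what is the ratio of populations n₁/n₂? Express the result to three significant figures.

2.92

k_BT = 0.08617 × 1290 K = 111.16 meV.
n₁/n₂ = (g₁/g₂) exp[−(E₁−E₂)/kT] = (1/2) × exp(−(-196 meV)/(111.16 meV)) = (1/2) × exp(1.7632) = 2.92.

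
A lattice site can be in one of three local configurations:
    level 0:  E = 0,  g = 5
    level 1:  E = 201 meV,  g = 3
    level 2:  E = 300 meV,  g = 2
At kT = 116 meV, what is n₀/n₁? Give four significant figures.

9.427

n₀/n₁ = (g₀/g₁) exp[−(E₀−E₁)/kT] = (5/3) × exp(−(-201 meV)/(116 meV)) = (5/3) × exp(1.73276) = 9.427.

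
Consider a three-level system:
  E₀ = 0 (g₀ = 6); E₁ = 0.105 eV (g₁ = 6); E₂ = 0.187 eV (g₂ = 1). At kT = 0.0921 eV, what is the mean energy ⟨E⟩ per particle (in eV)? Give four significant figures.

0.02808 eV

Eᵢ/kT = 0, 1.14007, 2.03040.
Z = Σ gᵢe^(−Eᵢ/kT) = 6·e^(−0) + 6·e^(−1.14007) + 1·e^(−2.03040) = 6.00000 + 1.91878 + 0.131283 = 8.05006.
⟨E⟩ = Σ Eᵢ gᵢe^(−Eᵢ/kT) / Z = (0·6.00000 + 0.105·1.91878 + 0.187·0.131283) / 8.05006 = 0.02808 eV.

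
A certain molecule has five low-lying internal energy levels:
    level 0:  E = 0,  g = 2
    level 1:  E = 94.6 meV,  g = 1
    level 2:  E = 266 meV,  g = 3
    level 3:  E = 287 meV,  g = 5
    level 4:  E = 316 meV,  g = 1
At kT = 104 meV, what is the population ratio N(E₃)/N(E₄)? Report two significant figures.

n₃/n₄ = (g₃/g₄) exp[−(E₃−E₄)/kT] = (5/1) × exp(−(-29 meV)/(104 meV)) = (5/1) × exp(0.2788) = 6.6.

6.6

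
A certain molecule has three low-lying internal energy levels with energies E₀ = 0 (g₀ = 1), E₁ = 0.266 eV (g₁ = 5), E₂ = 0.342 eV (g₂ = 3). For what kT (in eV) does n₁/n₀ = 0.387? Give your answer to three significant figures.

0.104 eV

n₁/n₀ = (g₁/g₀) exp[−(E₁−E₀)/kT] = 0.387.
⇒ (E₁−E₀)/kT = ln((5/1)/0.387) = ln(12.920) = 2.5588.
kT = 0.266 eV / 2.5588 = 0.104 eV.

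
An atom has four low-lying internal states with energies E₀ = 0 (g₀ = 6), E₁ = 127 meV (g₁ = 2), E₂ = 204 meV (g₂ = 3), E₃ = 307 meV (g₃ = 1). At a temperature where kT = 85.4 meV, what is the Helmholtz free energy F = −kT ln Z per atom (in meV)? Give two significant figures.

-160 meV

Eᵢ/kT = 0, 1.487, 2.389, 3.595.
Z = Σ gᵢe^(−Eᵢ/kT) = 6·e^(−0) + 2·e^(−1.487) + 3·e^(−2.389) + 1·e^(−3.595) = 6.000 + 0.4521 + 0.2752 + 0.02746 = 6.755.
F = −kT ln Z = −85.4 × ln(6.755) = −85.4 × 1.910 = -160 meV.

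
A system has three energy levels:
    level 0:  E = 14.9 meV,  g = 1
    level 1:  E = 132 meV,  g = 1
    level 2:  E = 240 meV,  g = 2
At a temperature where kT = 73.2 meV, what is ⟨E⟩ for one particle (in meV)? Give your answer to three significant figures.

49.2 meV

Eᵢ/kT = 0.20355, 1.8033, 3.2787.
Z = Σ gᵢe^(−Eᵢ/kT) = 1·e^(−0.20355) + 1·e^(−1.8033) + 2·e^(−3.2787) = 0.81583 + 0.16475 + 0.075354 = 1.0559.
⟨E⟩ = Σ Eᵢ gᵢe^(−Eᵢ/kT) / Z = (14.9·0.81583 + 132·0.16475 + 240·0.075354) / 1.0559 = 49.2 meV.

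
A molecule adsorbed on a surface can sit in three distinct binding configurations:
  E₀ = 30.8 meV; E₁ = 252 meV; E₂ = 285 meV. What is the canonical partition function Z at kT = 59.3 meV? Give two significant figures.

Z = 0.62

Eᵢ/kT = 0.5194, 4.250, 4.806.
Z = Σ e^(−Eᵢ/kT) = e^(−0.5194) + e^(−4.250) + e^(−4.806) = 0.5949 + 0.01426 + 0.008181 = 0.6173.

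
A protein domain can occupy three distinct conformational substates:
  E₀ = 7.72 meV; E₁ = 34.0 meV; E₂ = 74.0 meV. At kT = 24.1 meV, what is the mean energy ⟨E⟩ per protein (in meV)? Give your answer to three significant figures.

17.1 meV

Eᵢ/kT = 0.32033, 1.4108, 3.0705.
Z = Σ e^(−Eᵢ/kT) = e^(−0.32033) + e^(−1.4108) + e^(−3.0705) = 0.72591 + 0.24395 + 0.046398 = 1.0163.
⟨E⟩ = Σ Eᵢ e^(−Eᵢ/kT) / Z = (7.72·0.72591 + 34.0·0.24395 + 74.0·0.046398) / 1.0163 = 17.1 meV.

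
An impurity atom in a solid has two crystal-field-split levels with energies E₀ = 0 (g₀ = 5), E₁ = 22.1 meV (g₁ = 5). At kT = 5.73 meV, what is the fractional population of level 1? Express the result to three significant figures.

Eᵢ/kT = 0, 3.8569.
Z = Σ gᵢe^(−Eᵢ/kT) = 5·e^(−0) + 5·e^(−3.8569) = 5.0000 + 0.10567 = 5.1057.
P₁ = g₁ e^(−E₁/kT) / Z = 0.10567/5.1057 = 0.0207.

0.0207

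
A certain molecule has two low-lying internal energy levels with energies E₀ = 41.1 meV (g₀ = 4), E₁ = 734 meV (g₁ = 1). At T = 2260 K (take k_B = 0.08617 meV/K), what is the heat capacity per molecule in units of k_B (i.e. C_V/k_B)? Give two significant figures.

0.089

k_BT = 0.08617 × 2260 K = 194.7 meV.
Eᵢ/kT = 0.2111, 3.770.
Z = Σ gᵢe^(−Eᵢ/kT) = 4·e^(−0.2111) + 1·e^(−3.770) = 3.239 + 0.02305 = 3.262.
⟨E⟩ = 46.00 meV, ⟨E²⟩ = 5484 meV².
C_V/k_B = (⟨E²⟩ − ⟨E⟩²)/(kT)² = (5484 − 2116)/37910 = 0.089.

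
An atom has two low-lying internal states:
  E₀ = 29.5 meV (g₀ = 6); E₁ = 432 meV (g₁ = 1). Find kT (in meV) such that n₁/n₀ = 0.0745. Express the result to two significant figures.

n₁/n₀ = (g₁/g₀) exp[−(E₁−E₀)/kT] = 0.0745.
⇒ (E₁−E₀)/kT = ln((1/6)/0.0745) = ln(2.237) = 0.8051.
kT = 402.5 meV / 0.8051 = 500 meV.

500 meV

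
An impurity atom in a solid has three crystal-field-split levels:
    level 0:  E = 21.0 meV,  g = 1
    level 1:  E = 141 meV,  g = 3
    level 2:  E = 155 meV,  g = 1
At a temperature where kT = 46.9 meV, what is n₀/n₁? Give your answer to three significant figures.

n₀/n₁ = (g₀/g₁) exp[−(E₀−E₁)/kT] = (1/3) × exp(−(-120.0 meV)/(46.9 meV)) = (1/3) × exp(2.5586) = 4.31.

4.31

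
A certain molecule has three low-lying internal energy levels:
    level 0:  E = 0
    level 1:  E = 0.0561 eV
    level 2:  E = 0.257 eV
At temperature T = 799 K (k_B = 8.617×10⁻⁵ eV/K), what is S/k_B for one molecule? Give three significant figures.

0.690

k_BT = 8.617×10⁻⁵ × 799 K = 0.068850 eV.
Eᵢ/kT = 0, 0.81481, 3.7328.
Z = Σ e^(−Eᵢ/kT) = e^(−0) + e^(−0.81481) + e^(−3.7328) = 1.0000 + 0.44272 + 0.023926 = 1.4666.
⟨E⟩ = Σ EᵢPᵢ = 0.021127 eV.
S/k_B = ln Z + ⟨E⟩/kT = ln(1.4666) + 0.021127/0.068850 = 0.38295 + 0.30686 = 0.690.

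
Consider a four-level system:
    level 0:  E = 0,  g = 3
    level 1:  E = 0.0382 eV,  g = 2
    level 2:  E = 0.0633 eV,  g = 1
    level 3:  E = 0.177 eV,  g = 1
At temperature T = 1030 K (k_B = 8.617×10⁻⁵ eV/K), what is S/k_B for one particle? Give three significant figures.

k_BT = 8.617×10⁻⁵ × 1030 K = 0.088755 eV.
Eᵢ/kT = 0, 0.43040, 0.71320, 1.9943.
Z = Σ gᵢe^(−Eᵢ/kT) = 3·e^(−0) + 2·e^(−0.43040) + 1·e^(−0.71320) + 1·e^(−1.9943) = 3.0000 + 1.3005 + 0.49007 + 0.13611 = 4.9267.
⟨E⟩ = Σ EᵢPᵢ = 0.021270 eV.
S/k_B = ln Z + ⟨E⟩/kT = ln(4.9267) + 0.021270/0.088755 = 1.5947 + 0.23965 = 1.83.

1.83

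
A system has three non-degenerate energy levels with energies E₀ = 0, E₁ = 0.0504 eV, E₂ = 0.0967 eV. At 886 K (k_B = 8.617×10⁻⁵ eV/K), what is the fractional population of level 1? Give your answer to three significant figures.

k_BT = 8.617×10⁻⁵ × 886 K = 0.076347 eV.
Eᵢ/kT = 0, 0.66014, 1.2666.
Z = Σ e^(−Eᵢ/kT) = e^(−0) + e^(−0.66014) + e^(−1.2666) = 1.0000 + 0.51678 + 0.28179 = 1.7986.
P₁ = e^(−E₁/kT) / Z = 0.51678/1.7986 = 0.287.

0.287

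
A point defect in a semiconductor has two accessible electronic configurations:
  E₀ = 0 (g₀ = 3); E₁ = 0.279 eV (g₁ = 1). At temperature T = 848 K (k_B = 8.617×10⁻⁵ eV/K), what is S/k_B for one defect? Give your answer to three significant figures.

k_BT = 8.617×10⁻⁵ × 848 K = 0.073072 eV.
Eᵢ/kT = 0, 3.8182.
Z = Σ gᵢe^(−Eᵢ/kT) = 3·e^(−0) + 1·e^(−3.8182) = 3.0000 + 0.021967 = 3.0220.
⟨E⟩ = Σ EᵢPᵢ = 0.0020281 eV.
S/k_B = ln Z + ⟨E⟩/kT = ln(3.0220) + 0.0020281/0.073072 = 1.1059 + 0.027755 = 1.13.

1.13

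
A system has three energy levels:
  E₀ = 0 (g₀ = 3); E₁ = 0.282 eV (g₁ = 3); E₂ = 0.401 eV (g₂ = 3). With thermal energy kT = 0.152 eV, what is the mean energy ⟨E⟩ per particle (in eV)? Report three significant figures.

0.0593 eV

Eᵢ/kT = 0, 1.8553, 2.6382.
Z = Σ gᵢe^(−Eᵢ/kT) = 3·e^(−0) + 3·e^(−1.8553) + 3·e^(−2.6382) = 3.0000 + 0.46922 + 0.21447 = 3.6837.
⟨E⟩ = Σ Eᵢ gᵢe^(−Eᵢ/kT) / Z = (0·3.0000 + 0.282·0.46922 + 0.401·0.21447) / 3.6837 = 0.0593 eV.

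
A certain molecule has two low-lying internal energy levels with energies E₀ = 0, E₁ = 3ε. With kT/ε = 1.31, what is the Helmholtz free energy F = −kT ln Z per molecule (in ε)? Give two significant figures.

Eᵢ/kT = 0, 2.290.
Z = Σ e^(−Eᵢ/kT) = e^(−0) + e^(−2.290) = 1.000 + 0.1013 = 1.101.
F = −kT ln Z = −1.31 × ln(1.101) = −1.31 × 0.09622 = -0.13 ε.

-0.13 ε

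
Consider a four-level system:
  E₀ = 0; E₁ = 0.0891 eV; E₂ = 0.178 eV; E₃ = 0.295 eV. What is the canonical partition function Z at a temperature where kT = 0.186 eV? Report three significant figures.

Eᵢ/kT = 0, 0.47903, 0.95699, 1.5860.
Z = Σ e^(−Eᵢ/kT) = e^(−0) + e^(−0.47903) + e^(−0.95699) + e^(−1.5860) = 1.0000 + 0.61938 + 0.38405 + 0.20474 = 2.2082.

Z = 2.21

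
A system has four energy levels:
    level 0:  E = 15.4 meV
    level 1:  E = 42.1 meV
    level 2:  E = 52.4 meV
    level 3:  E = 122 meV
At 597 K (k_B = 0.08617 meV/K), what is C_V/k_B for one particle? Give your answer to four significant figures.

k_BT = 0.08617 × 597 K = 51.4435 meV.
Eᵢ/kT = 0.299358, 0.818374, 1.01859, 2.37153.
Z = Σ e^(−Eᵢ/kT) = e^(−0.299358) + e^(−0.818374) + e^(−1.01859) + e^(−2.37153) = 0.741294 + 0.441148 + 0.361104 + 0.0933378 = 1.63688.
⟨E⟩ = 36.8367 meV, ⟨E²⟩ = 2039.52 meV².
C_V/k_B = (⟨E²⟩ − ⟨E⟩²)/(kT)² = (2039.52 − 1356.94)/2646.43 = 0.2579.

0.2579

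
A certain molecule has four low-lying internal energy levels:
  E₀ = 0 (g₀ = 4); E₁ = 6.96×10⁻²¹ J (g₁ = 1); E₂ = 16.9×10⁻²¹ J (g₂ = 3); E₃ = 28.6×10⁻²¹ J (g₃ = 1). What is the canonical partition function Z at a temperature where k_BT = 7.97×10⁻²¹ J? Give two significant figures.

Eᵢ/kT = 0, 0.8733, 2.120, 3.588.
Z = Σ gᵢe^(−Eᵢ/kT) = 4·e^(−0) + 1·e^(−0.8733) + 3·e^(−2.120) + 1·e^(−3.588) = 4.000 + 0.4176 + 0.3601 + 0.02765 = 4.805.

Z = 4.8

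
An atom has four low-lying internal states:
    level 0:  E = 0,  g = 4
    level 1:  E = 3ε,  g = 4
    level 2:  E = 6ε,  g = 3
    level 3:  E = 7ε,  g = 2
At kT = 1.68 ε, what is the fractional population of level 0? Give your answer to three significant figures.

0.836

Eᵢ/kT = 0, 1.7857, 3.5714, 4.1667.
Z = Σ gᵢe^(−Eᵢ/kT) = 4·e^(−0) + 4·e^(−1.7857) + 3·e^(−3.5714) + 2·e^(−4.1667) = 4.0000 + 0.67072 + 0.084349 + 0.031007 = 4.7861.
P₀ = g₀ e^(−E₀/kT) / Z = 4.0000/4.7861 = 0.836.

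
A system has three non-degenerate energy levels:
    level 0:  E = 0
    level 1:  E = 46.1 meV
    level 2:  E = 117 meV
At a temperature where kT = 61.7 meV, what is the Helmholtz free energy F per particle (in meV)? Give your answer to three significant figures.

-29.9 meV

Eᵢ/kT = 0, 0.74716, 1.8963.
Z = Σ e^(−Eᵢ/kT) = e^(−0) + e^(−0.74716) + e^(−1.8963) = 1.0000 + 0.47371 + 0.15012 = 1.6238.
F = −kT ln Z = −61.7 × ln(1.6238) = −61.7 × 0.48477 = -29.9 meV.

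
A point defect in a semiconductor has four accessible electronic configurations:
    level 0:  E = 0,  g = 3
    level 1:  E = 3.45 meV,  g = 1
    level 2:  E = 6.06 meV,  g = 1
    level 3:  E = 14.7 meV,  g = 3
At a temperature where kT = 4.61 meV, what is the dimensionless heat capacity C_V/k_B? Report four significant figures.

Eᵢ/kT = 0, 0.748373, 1.31453, 3.18872.
Z = Σ gᵢe^(−Eᵢ/kT) = 3·e^(−0) + 1·e^(−0.748373) + 1·e^(−1.31453) + 3·e^(−3.18872) = 3.00000 + 0.473136 + 0.268601 + 0.123674 = 3.86541.
⟨E⟩ = 1.31372 meV, ⟨E²⟩ = 10.9226 meV².
C_V/k_B = (⟨E²⟩ − ⟨E⟩²)/(kT)² = (10.9226 − 1.72586)/21.2521 = 0.4327.

0.4327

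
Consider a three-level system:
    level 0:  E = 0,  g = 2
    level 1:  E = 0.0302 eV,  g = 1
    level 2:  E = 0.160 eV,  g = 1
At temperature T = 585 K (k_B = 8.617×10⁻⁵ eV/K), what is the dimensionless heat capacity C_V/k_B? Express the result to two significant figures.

0.21

k_BT = 8.617×10⁻⁵ × 585 K = 0.05041 eV.
Eᵢ/kT = 0, 0.5991, 3.174.
Z = Σ gᵢe^(−Eᵢ/kT) = 2·e^(−0) + 1·e^(−0.5991) + 1·e^(−3.174) = 2.000 + 0.5493 + 0.04184 = 2.591.
⟨E⟩ = 0.008986 eV, ⟨E²⟩ = 0.0006067 eV².
C_V/k_B = (⟨E²⟩ − ⟨E⟩²)/(kT)² = (0.0006067 − 0.00008075)/0.002541 = 0.21.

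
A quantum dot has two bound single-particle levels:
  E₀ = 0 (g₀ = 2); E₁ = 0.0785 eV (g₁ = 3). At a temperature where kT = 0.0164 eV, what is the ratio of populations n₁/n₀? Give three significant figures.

0.0125

n₁/n₀ = (g₁/g₀) exp[−(E₁−E₀)/kT] = (3/2) × exp(−(0.0785 eV)/(0.0164 eV)) = (3/2) × exp(-4.7866) = 0.0125.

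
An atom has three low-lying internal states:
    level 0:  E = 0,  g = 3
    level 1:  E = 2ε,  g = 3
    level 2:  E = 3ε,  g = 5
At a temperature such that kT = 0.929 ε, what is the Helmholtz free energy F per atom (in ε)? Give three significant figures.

Eᵢ/kT = 0, 2.1529, 3.2293.
Z = Σ gᵢe^(−Eᵢ/kT) = 3·e^(−0) + 3·e^(−2.1529) + 5·e^(−3.2293) = 3.0000 + 0.34844 + 0.19793 = 3.5464.
F = −kT ln Z = −0.929 × ln(3.5464) = −0.929 × 1.2659 = -1.18 ε.

-1.18 ε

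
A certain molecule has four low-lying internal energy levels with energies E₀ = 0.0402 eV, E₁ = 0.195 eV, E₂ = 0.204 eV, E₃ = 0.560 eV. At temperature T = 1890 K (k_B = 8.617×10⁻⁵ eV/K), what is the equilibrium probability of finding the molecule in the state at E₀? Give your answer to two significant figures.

k_BT = 8.617×10⁻⁵ × 1890 K = 0.1629 eV.
Eᵢ/kT = 0.2468, 1.197, 1.252, 3.438.
Z = Σ e^(−Eᵢ/kT) = e^(−0.2468) + e^(−1.197) + e^(−1.252) + e^(−3.438) = 0.7813 + 0.3021 + 0.2859 + 0.03213 = 1.401.
P₀ = e^(−E₀/kT) / Z = 0.7813/1.401 = 0.56.

0.56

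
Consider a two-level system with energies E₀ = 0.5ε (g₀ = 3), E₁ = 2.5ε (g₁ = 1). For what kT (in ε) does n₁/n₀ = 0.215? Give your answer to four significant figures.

n₁/n₀ = (g₁/g₀) exp[−(E₁−E₀)/kT] = 0.215.
⇒ (E₁−E₀)/kT = ln((1/3)/0.215) = ln(1.55039) = 0.438507.
kT = 2.0ε / 0.438507 = 4.561 ε.

4.561 ε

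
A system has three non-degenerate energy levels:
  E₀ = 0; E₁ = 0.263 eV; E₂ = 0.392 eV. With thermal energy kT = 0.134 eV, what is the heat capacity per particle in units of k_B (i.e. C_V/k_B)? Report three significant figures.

0.706

Eᵢ/kT = 0, 1.9627, 2.9254.
Z = Σ e^(−Eᵢ/kT) = e^(−0) + e^(−1.9627) + e^(−2.9254) = 1.0000 + 0.14048 + 0.053643 = 1.1941.
⟨E⟩ = 0.048551 eV, ⟨E²⟩ = 0.015040 eV².
C_V/k_B = (⟨E²⟩ − ⟨E⟩²)/(kT)² = (0.015040 − 0.0023572)/0.017956 = 0.706.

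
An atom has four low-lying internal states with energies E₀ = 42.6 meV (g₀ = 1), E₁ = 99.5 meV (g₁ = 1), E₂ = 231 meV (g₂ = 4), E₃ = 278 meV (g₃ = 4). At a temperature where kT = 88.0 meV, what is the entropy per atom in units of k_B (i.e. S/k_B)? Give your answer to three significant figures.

1.74

Eᵢ/kT = 0.48409, 1.1307, 2.6250, 3.1591.
Z = Σ gᵢe^(−Eᵢ/kT) = 1·e^(−0.48409) + 1·e^(−1.1307) + 4·e^(−2.6250) + 4·e^(−3.1591) = 0.61626 + 0.32281 + 0.28976 + 0.16986 = 1.3987.
⟨E⟩ = Σ EᵢPᵢ = 123.35 meV.
S/k_B = ln Z + ⟨E⟩/kT = ln(1.3987) + 123.35/88.0 = 0.33554 + 1.4017 = 1.74.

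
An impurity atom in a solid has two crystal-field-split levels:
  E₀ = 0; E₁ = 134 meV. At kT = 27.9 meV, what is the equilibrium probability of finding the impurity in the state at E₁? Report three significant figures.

Eᵢ/kT = 0, 4.8029.
Z = Σ e^(−Eᵢ/kT) = e^(−0) + e^(−4.8029) = 1.0000 + 0.0082059 = 1.0082.
P₁ = e^(−E₁/kT) / Z = 0.0082059/1.0082 = 0.00814.

0.00814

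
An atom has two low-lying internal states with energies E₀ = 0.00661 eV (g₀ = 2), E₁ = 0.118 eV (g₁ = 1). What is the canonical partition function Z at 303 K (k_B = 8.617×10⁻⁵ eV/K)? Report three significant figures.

Z = 1.56

k_BT = 8.617×10⁻⁵ × 303 K = 0.026110 eV.
Eᵢ/kT = 0.25316, 4.5193.
Z = Σ gᵢe^(−Eᵢ/kT) = 2·e^(−0.25316) + 1·e^(−4.5193) = 1.5527 + 0.010897 = 1.5636.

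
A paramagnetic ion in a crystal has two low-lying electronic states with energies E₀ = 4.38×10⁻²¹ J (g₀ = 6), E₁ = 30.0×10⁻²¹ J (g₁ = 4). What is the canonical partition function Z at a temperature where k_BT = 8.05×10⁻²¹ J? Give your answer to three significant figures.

Z = 3.58

Eᵢ/kT = 0.54410, 3.7267.
Z = Σ gᵢe^(−Eᵢ/kT) = 6·e^(−0.54410) + 4·e^(−3.7267) = 3.4822 + 0.096289 = 3.5785.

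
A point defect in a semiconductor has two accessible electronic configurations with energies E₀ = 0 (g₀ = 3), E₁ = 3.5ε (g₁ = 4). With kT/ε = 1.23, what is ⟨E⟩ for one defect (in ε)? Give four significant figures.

0.2517 ε

Eᵢ/kT = 0, 2.84553.
Z = Σ gᵢe^(−Eᵢ/kT) = 3·e^(−0) + 4·e^(−2.84553) = 3.00000 + 0.232414 = 3.23241.
⟨E⟩ = Σ Eᵢ gᵢe^(−Eᵢ/kT) / Z = (0·3.00000 + 3.5·0.232414) / 3.23241 = 0.2517 ε.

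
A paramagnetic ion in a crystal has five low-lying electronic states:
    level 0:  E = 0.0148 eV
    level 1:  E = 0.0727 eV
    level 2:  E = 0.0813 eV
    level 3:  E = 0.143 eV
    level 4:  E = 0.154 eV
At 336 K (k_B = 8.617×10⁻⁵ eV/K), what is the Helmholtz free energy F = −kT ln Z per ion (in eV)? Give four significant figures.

0.008200 eV

k_BT = 8.617×10⁻⁵ × 336 K = 0.0289531 eV.
Eᵢ/kT = 0.511172, 2.51096, 2.80799, 4.93902, 5.31895.
Z = Σ e^(−Eᵢ/kT) = e^(−0.511172) + e^(−2.51096) + e^(−2.80799) + e^(−4.93902) + e^(−5.31895) = 0.599792 + 0.0811903 + 0.0603261 + 0.00716161 + 0.00489789 = 0.753368.
F = −kT ln Z = −0.0289531 × ln(0.753368) = −0.0289531 × -0.283201 = 0.008200 eV.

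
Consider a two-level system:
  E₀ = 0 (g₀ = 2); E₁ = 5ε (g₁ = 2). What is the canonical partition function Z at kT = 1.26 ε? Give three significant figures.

Eᵢ/kT = 0, 3.9683.
Z = Σ gᵢe^(−Eᵢ/kT) = 2·e^(−0) + 2·e^(−3.9683) = 2.0000 + 0.037811 = 2.0378.

Z = 2.04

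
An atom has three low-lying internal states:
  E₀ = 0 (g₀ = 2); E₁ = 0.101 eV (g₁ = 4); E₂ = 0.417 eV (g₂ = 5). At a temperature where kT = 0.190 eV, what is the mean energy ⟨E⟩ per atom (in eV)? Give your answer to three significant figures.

0.0957 eV

Eᵢ/kT = 0, 0.53158, 2.1947.
Z = Σ gᵢe^(−Eᵢ/kT) = 2·e^(−0) + 4·e^(−0.53158) + 5·e^(−2.1947) = 2.0000 + 2.3507 + 0.55696 = 4.9077.
⟨E⟩ = Σ Eᵢ gᵢe^(−Eᵢ/kT) / Z = (0·2.0000 + 0.101·2.3507 + 0.417·0.55696) / 4.9077 = 0.0957 eV.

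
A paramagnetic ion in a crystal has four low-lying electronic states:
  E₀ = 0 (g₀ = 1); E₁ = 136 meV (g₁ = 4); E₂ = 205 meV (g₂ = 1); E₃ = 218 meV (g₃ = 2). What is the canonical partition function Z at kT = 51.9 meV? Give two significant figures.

Z = 1.3

Eᵢ/kT = 0, 2.620, 3.950, 4.200.
Z = Σ gᵢe^(−Eᵢ/kT) = 1·e^(−0) + 4·e^(−2.620) + 1·e^(−3.950) + 2·e^(−4.200) = 1.000 + 0.2912 + 0.01925 + 0.02999 = 1.340.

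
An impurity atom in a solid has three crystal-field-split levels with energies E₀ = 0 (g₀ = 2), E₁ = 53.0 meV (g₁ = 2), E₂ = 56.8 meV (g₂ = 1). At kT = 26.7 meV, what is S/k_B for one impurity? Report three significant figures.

Eᵢ/kT = 0, 1.9850, 2.1273.
Z = Σ gᵢe^(−Eᵢ/kT) = 2·e^(−0) + 2·e^(−1.9850) + 1·e^(−2.1273) = 2.0000 + 0.27476 + 0.11916 = 2.3939.
⟨E⟩ = Σ EᵢPᵢ = 8.9104 meV.
S/k_B = ln Z + ⟨E⟩/kT = ln(2.3939) + 8.9104/26.7 = 0.87292 + 0.33372 = 1.21.

1.21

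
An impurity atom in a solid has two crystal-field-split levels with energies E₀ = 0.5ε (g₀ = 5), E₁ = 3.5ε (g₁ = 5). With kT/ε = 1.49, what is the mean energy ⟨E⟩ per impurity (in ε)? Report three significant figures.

Eᵢ/kT = 0.33557, 2.3490.
Z = Σ gᵢe^(−Eᵢ/kT) = 5·e^(−0.33557) + 5·e^(−2.3490) = 3.5747 + 0.47732 = 4.0520.
⟨E⟩ = Σ Eᵢ gᵢe^(−Eᵢ/kT) / Z = (0.5·3.5747 + 3.5·0.47732) / 4.0520 = 0.853 ε.

0.853 ε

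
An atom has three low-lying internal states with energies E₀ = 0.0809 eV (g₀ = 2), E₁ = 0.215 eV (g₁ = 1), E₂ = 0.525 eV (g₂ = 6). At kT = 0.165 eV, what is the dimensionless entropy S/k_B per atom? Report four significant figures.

1.558

Eᵢ/kT = 0.490303, 1.30303, 3.18182.
Z = Σ gᵢe^(−Eᵢ/kT) = 2·e^(−0.490303) + 1·e^(−1.30303) + 6·e^(−3.18182) = 1.22488 + 0.271707 + 0.249060 = 1.74565.
⟨E⟩ = Σ EᵢPᵢ = 0.165134 eV.
S/k_B = ln Z + ⟨E⟩/kT = ln(1.74565) + 0.165134/0.165 = 0.557127 + 1.00081 = 1.558.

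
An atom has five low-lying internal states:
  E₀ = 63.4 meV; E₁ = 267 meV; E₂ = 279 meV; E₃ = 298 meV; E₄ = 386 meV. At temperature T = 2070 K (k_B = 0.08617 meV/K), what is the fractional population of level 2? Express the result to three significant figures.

k_BT = 0.08617 × 2070 K = 178.37 meV.
Eᵢ/kT = 0.35544, 1.4969, 1.5642, 1.6707, 2.1640.
Z = Σ e^(−Eᵢ/kT) = e^(−0.35544) + e^(−1.4969) + e^(−1.5642) + e^(−1.6707) + e^(−2.1640) = 0.70086 + 0.22382 + 0.20926 + 0.18812 + 0.11486 = 1.4369.
P₂ = e^(−E₂/kT) / Z = 0.20926/1.4369 = 0.146.

0.146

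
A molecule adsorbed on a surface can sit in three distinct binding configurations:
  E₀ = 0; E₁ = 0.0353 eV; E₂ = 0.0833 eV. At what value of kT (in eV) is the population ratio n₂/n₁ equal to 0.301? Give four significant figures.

n₂/n₁ = exp[−(E₂−E₁)/kT] = 0.301.
⇒ (E₂−E₁)/kT = ln(1/0.301) = ln(3.32226) = 1.20065.
kT = 0.0480 eV / 1.20065 = 0.03998 eV.

0.03998 eV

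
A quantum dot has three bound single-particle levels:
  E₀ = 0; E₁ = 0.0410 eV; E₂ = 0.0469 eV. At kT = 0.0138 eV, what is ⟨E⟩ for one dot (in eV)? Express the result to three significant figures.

0.00338 eV

Eᵢ/kT = 0, 2.9710, 3.3986.
Z = Σ e^(−Eᵢ/kT) = e^(−0) + e^(−2.9710) + e^(−3.3986) = 1.0000 + 0.051252 + 0.033420 = 1.0847.
⟨E⟩ = Σ Eᵢ e^(−Eᵢ/kT) / Z = (0·1.0000 + 0.0410·0.051252 + 0.0469·0.033420) / 1.0847 = 0.00338 eV.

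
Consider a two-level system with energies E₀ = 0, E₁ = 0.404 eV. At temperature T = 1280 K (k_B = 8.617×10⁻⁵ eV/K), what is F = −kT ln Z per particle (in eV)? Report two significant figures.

-0.0028 eV

k_BT = 8.617×10⁻⁵ × 1280 K = 0.1103 eV.
Eᵢ/kT = 0, 3.663.
Z = Σ e^(−Eᵢ/kT) = e^(−0) + e^(−3.663) = 1.000 + 0.02566 = 1.026.
F = −kT ln Z = −0.1103 × ln(1.026) = −0.1103 × 0.02567 = -0.0028 eV.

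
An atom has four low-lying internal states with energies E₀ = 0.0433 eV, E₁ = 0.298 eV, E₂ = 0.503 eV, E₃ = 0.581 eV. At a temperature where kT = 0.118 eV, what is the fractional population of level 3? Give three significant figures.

0.00916

Eᵢ/kT = 0.36695, 2.5254, 4.2627, 4.9237.
Z = Σ e^(−Eᵢ/kT) = e^(−0.36695) + e^(−2.5254) + e^(−4.2627) + e^(−4.9237) = 0.69284 + 0.080026 + 0.014084 + 0.0072722 = 0.79422.
P₃ = e^(−E₃/kT) / Z = 0.0072722/0.79422 = 0.00916.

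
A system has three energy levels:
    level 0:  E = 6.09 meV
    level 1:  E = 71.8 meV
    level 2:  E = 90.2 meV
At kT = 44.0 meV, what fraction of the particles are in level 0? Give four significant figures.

Eᵢ/kT = 0.138409, 1.63182, 2.05000.
Z = Σ e^(−Eᵢ/kT) = e^(−0.138409) + e^(−1.63182) + e^(−2.05000) = 0.870742 + 0.195573 + 0.128735 = 1.19505.
P₀ = e^(−E₀/kT) / Z = 0.870742/1.19505 = 0.7286.

0.7286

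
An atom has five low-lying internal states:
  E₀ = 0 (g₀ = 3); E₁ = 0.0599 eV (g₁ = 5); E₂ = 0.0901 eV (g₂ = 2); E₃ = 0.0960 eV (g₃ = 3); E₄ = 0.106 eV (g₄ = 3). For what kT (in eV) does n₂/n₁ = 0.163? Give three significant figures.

n₂/n₁ = (g₂/g₁) exp[−(E₂−E₁)/kT] = 0.163.
⇒ (E₂−E₁)/kT = ln((2/5)/0.163) = ln(2.4540) = 0.89772.
kT = 0.0302 eV / 0.89772 = 0.0336 eV.

0.0336 eV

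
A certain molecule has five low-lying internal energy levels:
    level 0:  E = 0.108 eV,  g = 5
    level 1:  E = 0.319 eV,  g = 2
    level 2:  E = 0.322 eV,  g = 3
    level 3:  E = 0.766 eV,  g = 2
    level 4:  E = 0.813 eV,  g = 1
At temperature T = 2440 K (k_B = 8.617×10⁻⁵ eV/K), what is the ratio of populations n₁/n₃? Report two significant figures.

8.4

k_BT = 8.617×10⁻⁵ × 2440 K = 0.2103 eV.
n₁/n₃ = (g₁/g₃) exp[−(E₁−E₃)/kT] = (2/2) × exp(−(-0.447 eV)/(0.2103 eV)) = (2/2) × exp(2.126) = 8.4.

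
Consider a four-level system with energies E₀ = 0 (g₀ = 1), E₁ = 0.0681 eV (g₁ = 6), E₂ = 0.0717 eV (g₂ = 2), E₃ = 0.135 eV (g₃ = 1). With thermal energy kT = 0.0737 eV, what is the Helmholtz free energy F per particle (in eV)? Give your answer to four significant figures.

Eᵢ/kT = 0, 0.924016, 0.972863, 1.83175.
Z = Σ gᵢe^(−Eᵢ/kT) = 1·e^(−0) + 6·e^(−0.924016) + 2·e^(−0.972863) + 1·e^(−1.83175) = 1.00000 + 2.38153 + 0.755999 + 0.160133 = 4.29766.
F = −kT ln Z = −0.0737 × ln(4.29766) = −0.0737 × 1.45807 = -0.1075 eV.

-0.1075 eV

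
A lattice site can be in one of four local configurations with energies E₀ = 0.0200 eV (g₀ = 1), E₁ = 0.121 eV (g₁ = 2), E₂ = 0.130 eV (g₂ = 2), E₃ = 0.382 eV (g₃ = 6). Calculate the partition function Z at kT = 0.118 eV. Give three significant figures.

Eᵢ/kT = 0.16949, 1.0254, 1.1017, 3.2373.
Z = Σ gᵢe^(−Eᵢ/kT) = 1·e^(−0.16949) + 2·e^(−1.0254) + 2·e^(−1.1017) + 6·e^(−3.2373) = 0.84410 + 0.71731 + 0.66461 + 0.23562 = 2.4616.

Z = 2.46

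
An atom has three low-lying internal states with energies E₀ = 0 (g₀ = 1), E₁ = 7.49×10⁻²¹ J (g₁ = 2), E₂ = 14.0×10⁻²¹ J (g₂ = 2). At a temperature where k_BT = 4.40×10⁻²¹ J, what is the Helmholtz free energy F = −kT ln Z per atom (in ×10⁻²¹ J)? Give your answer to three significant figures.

Eᵢ/kT = 0, 1.7023, 3.1818.
Z = Σ gᵢe^(−Eᵢ/kT) = 1·e^(−0) + 2·e^(−1.7023) + 2·e^(−3.1818) = 1.0000 + 0.36453 + 0.083022 = 1.4476.
F = −kT ln Z = −4.40 × ln(1.4476) = −4.40 × 0.36991 = -1.63 ×10⁻²¹ J.

-1.63 ×10⁻²¹ J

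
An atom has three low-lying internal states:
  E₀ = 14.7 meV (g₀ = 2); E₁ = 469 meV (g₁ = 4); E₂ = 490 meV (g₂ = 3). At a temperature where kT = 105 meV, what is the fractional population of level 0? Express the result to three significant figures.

Eᵢ/kT = 0.14000, 4.4667, 4.6667.
Z = Σ gᵢe^(−Eᵢ/kT) = 2·e^(−0.14000) + 4·e^(−4.4667) + 3·e^(−4.6667) = 1.7387 + 0.045941 + 0.028210 = 1.8129.
P₀ = g₀ e^(−E₀/kT) / Z = 1.7387/1.8129 = 0.959.

0.959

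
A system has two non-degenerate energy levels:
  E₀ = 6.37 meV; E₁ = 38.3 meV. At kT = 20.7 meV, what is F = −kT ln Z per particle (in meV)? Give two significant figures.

2.4 meV

Eᵢ/kT = 0.3077, 1.850.
Z = Σ e^(−Eᵢ/kT) = e^(−0.3077) + e^(−1.850) = 0.7351 + 0.1572 = 0.8923.
F = −kT ln Z = −20.7 × ln(0.8923) = −20.7 × -0.1140 = 2.4 meV.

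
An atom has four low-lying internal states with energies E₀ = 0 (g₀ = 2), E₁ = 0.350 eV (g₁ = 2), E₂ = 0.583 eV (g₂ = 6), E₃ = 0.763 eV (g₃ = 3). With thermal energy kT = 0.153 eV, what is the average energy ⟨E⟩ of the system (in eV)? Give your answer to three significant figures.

Eᵢ/kT = 0, 2.2876, 3.8105, 4.9869.
Z = Σ gᵢe^(−Eᵢ/kT) = 2·e^(−0) + 2·e^(−2.2876) + 6·e^(−3.8105) + 3·e^(−4.9869) = 2.0000 + 0.20302 + 0.13282 + 0.020480 = 2.3563.
⟨E⟩ = Σ Eᵢ gᵢe^(−Eᵢ/kT) / Z = (0·2.0000 + 0.350·0.20302 + 0.583·0.13282 + 0.763·0.020480) / 2.3563 = 0.0697 eV.

0.0697 eV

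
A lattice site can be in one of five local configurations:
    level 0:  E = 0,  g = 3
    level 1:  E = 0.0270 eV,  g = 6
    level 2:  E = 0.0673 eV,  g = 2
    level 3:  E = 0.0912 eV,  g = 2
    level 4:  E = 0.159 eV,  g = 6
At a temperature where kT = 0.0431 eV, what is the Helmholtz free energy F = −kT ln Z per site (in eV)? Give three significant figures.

-0.0840 eV

Eᵢ/kT = 0, 0.62645, 1.5615, 2.1160, 3.6891.
Z = Σ gᵢe^(−Eᵢ/kT) = 3·e^(−0) + 6·e^(−0.62645) + 2·e^(−1.5615) + 2·e^(−2.1160) + 6·e^(−3.6891) = 3.0000 + 3.2069 + 0.41964 + 0.24103 + 0.14997 = 7.0175.
F = −kT ln Z = −0.0431 × ln(7.0175) = −0.0431 × 1.9484 = -0.0840 eV.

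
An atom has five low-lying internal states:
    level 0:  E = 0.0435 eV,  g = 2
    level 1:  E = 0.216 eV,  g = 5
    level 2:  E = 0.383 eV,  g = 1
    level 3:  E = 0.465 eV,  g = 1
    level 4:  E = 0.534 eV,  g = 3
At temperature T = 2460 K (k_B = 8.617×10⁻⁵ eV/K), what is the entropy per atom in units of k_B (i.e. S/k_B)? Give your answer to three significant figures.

2.22

k_BT = 8.617×10⁻⁵ × 2460 K = 0.21198 eV.
Eᵢ/kT = 0.20521, 1.0190, 1.8068, 2.1936, 2.5191.
Z = Σ gᵢe^(−Eᵢ/kT) = 2·e^(−0.20521) + 5·e^(−1.0190) + 1·e^(−1.8068) + 1·e^(−2.1936) + 3·e^(−2.5191) = 1.6290 + 1.8048 + 0.16418 + 0.11151 + 0.24160 = 3.9511.
⟨E⟩ = Σ EᵢPᵢ = 0.17829 eV.
S/k_B = ln Z + ⟨E⟩/kT = ln(3.9511) + 0.17829/0.21198 = 1.3740 + 0.84107 = 2.22.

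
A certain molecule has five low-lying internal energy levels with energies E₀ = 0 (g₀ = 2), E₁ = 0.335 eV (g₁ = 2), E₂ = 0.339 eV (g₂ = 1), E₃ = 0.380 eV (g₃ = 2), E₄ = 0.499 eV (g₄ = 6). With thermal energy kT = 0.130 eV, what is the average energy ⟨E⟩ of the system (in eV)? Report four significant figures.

0.07360 eV

Eᵢ/kT = 0, 2.57692, 2.60769, 2.92308, 3.83846.
Z = Σ gᵢe^(−Eᵢ/kT) = 2·e^(−0) + 2·e^(−2.57692) + 1·e^(−2.60769) + 2·e^(−2.92308) + 6·e^(−3.83846) = 2.00000 + 0.152015 + 0.0737046 + 0.107536 + 0.129160 = 2.46242.
⟨E⟩ = Σ Eᵢ gᵢe^(−Eᵢ/kT) / Z = (0·2.00000 + 0.335·0.152015 + 0.339·0.0737046 + 0.380·0.107536 + 0.499·0.129160) / 2.46242 = 0.07360 eV.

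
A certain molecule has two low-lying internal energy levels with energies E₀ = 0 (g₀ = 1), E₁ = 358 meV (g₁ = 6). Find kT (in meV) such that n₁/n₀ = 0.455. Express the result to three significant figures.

139 meV

n₁/n₀ = (g₁/g₀) exp[−(E₁−E₀)/kT] = 0.455.
⇒ (E₁−E₀)/kT = ln((6/1)/0.455) = ln(13.187) = 2.5792.
kT = 358 meV / 2.5792 = 139 meV.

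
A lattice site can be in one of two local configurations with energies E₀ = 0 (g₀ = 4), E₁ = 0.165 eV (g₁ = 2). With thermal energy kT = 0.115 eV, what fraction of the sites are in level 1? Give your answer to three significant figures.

0.106

Eᵢ/kT = 0, 1.4348.
Z = Σ gᵢe^(−Eᵢ/kT) = 4·e^(−0) + 2·e^(−1.4348) = 4.0000 + 0.47633 = 4.4763.
P₁ = g₁ e^(−E₁/kT) / Z = 0.47633/4.4763 = 0.106.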